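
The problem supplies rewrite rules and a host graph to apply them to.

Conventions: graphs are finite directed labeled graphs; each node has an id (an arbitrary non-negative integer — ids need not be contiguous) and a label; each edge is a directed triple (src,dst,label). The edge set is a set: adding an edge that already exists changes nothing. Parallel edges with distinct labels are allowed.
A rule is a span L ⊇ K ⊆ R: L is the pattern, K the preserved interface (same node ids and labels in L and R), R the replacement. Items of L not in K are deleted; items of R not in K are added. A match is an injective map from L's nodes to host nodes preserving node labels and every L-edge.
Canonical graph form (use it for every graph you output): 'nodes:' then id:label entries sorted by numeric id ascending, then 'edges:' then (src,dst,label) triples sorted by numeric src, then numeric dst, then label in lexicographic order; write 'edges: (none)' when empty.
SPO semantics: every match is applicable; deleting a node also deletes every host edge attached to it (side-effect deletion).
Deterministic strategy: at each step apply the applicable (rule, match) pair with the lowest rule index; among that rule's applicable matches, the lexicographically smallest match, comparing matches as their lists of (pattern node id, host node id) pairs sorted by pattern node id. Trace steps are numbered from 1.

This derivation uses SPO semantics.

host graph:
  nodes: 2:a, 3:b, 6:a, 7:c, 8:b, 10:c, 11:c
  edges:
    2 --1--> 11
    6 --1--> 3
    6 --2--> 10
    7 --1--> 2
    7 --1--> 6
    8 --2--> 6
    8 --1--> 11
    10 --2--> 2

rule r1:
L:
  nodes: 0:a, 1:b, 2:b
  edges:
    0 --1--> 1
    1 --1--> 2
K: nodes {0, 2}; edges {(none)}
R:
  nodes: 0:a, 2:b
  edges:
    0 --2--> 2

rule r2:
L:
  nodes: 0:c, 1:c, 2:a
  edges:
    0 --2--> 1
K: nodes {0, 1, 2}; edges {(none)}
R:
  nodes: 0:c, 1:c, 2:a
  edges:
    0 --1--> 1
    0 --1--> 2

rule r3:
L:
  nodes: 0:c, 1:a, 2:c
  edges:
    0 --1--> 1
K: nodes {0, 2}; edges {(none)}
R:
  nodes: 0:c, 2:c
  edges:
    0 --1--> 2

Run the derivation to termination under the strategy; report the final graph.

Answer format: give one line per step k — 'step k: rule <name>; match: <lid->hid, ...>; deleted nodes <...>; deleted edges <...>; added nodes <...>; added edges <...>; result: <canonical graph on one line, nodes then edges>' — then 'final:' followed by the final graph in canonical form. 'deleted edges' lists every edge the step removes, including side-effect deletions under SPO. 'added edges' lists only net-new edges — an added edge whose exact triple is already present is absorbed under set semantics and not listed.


step 1: rule r3; match: 0->7, 1->2, 2->10; deleted nodes 2; deleted edges (2,11,1); (7,2,1); (10,2,2); added nodes (none); added edges (7,10,1); result: nodes: 3:b, 6:a, 7:c, 8:b, 10:c, 11:c edges: (6,3,1); (6,10,2); (7,6,1); (7,10,1); (8,6,2); (8,11,1)
step 2: rule r3; match: 0->7, 1->6, 2->10; deleted nodes 6; deleted edges (6,3,1); (6,10,2); (7,6,1); (8,6,2); added nodes (none); added edges (none); result: nodes: 3:b, 7:c, 8:b, 10:c, 11:c edges: (7,10,1); (8,11,1)
final:
nodes: 3:b, 7:c, 8:b, 10:c, 11:c
edges: (7,10,1); (8,11,1)


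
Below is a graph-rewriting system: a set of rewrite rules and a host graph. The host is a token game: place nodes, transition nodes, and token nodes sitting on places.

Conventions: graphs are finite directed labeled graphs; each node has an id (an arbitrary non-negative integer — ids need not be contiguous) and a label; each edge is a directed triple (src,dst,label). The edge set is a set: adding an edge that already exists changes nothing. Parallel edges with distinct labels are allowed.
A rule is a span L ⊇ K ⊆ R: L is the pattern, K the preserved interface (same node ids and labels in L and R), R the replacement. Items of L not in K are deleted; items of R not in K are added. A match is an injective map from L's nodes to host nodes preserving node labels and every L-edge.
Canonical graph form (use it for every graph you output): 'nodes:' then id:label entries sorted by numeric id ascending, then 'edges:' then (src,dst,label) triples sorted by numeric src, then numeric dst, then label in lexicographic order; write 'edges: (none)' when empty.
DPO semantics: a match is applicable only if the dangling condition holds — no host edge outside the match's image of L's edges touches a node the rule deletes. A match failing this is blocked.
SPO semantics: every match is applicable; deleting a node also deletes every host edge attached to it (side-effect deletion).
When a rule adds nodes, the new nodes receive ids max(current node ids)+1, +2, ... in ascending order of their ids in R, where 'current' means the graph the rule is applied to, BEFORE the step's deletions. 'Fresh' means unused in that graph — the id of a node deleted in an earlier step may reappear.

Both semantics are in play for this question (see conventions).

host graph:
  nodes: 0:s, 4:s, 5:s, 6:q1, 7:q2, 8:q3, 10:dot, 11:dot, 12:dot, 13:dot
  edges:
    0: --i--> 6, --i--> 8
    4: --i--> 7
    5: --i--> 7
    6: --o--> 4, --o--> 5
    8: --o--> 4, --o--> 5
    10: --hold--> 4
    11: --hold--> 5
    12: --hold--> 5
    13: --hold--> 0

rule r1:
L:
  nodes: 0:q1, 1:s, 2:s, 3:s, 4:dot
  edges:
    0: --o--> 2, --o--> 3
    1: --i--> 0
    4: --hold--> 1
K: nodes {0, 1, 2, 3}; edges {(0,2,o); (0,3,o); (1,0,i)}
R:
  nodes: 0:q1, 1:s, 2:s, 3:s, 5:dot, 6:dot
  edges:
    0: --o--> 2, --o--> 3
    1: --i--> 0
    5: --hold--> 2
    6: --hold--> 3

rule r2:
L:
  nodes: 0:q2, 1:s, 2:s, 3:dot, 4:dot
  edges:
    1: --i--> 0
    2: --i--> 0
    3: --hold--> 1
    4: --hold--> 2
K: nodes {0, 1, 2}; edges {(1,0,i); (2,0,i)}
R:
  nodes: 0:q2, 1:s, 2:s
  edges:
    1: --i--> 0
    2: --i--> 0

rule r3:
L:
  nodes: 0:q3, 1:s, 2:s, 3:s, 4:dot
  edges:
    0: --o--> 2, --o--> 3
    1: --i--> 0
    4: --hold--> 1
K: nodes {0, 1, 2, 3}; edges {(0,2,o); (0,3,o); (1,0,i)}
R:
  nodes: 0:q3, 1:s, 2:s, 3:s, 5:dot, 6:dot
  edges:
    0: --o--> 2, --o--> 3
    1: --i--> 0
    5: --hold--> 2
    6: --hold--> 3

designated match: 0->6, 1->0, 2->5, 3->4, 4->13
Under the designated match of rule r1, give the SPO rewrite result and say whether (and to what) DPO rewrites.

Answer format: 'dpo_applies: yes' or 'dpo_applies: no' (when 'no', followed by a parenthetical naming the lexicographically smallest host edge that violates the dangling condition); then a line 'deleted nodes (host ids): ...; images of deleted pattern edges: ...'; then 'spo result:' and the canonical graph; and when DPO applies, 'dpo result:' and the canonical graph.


dpo_applies: yes
deleted nodes (host ids): 13; images of deleted pattern edges: (13,0,hold)
spo result:
nodes: 0:s, 4:s, 5:s, 6:q1, 7:q2, 8:q3, 10:dot, 11:dot, 12:dot, 14:dot, 15:dot
edges: (0,6,i); (0,8,i); (4,7,i); (5,7,i); (6,4,o); (6,5,o); (8,4,o); (8,5,o); (10,4,hold); (11,5,hold); (12,5,hold); (14,5,hold); (15,4,hold)
dpo result:
nodes: 0:s, 4:s, 5:s, 6:q1, 7:q2, 8:q3, 10:dot, 11:dot, 12:dot, 14:dot, 15:dot
edges: (0,6,i); (0,8,i); (4,7,i); (5,7,i); (6,4,o); (6,5,o); (8,4,o); (8,5,o); (10,4,hold); (11,5,hold); (12,5,hold); (14,5,hold); (15,4,hold)


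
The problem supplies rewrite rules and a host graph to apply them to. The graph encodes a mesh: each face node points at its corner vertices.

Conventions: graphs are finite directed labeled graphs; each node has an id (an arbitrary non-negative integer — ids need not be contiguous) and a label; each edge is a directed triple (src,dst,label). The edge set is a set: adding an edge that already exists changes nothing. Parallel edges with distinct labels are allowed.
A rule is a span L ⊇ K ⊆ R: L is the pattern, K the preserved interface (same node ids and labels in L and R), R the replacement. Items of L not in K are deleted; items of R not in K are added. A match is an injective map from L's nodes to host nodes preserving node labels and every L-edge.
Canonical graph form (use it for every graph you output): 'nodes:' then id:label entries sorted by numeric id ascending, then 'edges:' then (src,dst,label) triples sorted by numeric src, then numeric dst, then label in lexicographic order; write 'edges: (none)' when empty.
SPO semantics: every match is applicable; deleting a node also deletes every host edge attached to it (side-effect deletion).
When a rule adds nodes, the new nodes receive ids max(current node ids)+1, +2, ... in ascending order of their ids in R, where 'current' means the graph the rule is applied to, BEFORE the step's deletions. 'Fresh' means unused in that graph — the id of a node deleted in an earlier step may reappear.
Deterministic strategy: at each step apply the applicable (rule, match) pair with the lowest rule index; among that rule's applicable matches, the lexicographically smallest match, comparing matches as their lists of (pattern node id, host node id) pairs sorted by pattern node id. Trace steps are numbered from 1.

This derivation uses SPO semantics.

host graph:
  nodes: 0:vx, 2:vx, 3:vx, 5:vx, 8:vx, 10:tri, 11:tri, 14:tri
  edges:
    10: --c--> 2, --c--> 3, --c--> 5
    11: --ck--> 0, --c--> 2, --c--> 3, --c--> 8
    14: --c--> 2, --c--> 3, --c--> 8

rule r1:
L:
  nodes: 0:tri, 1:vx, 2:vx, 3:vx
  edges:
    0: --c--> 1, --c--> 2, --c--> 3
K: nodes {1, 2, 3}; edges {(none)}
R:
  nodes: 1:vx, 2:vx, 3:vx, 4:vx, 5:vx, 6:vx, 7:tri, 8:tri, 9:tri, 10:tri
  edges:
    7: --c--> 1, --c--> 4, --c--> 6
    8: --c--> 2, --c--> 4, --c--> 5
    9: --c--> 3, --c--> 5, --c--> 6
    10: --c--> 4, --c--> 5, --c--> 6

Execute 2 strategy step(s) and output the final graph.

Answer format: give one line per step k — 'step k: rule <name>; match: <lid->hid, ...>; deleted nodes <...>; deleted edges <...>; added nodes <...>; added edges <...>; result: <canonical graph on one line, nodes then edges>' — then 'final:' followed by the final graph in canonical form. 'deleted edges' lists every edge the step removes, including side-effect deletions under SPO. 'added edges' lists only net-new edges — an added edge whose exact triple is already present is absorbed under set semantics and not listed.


step 1: rule r1; match: 0->10, 1->2, 2->3, 3->5; deleted nodes 10; deleted edges (10,2,c); (10,3,c); (10,5,c); added nodes 15, 16, 17, 18, 19, 20, 21; added edges (18,2,c); (18,15,c); (18,17,c); (19,3,c); (19,15,c); (19,16,c); (20,5,c); (20,16,c); (20,17,c); (21,15,c); (21,16,c); (21,17,c); result: nodes: 0:vx, 2:vx, 3:vx, 5:vx, 8:vx, 11:tri, 14:tri, 15:vx, 16:vx, 17:vx, 18:tri, 19:tri, 20:tri, 21:tri edges: (11,0,ck); (11,2,c); (11,3,c); (11,8,c); (14,2,c); (14,3,c); (14,8,c); (18,2,c); (18,15,c); (18,17,c); (19,3,c); (19,15,c); (19,16,c); (20,5,c); (20,16,c); (20,17,c); (21,15,c); (21,16,c); (21,17,c)
step 2: rule r1; match: 0->11, 1->2, 2->3, 3->8; deleted nodes 11; deleted edges (11,0,ck); (11,2,c); (11,3,c); (11,8,c); added nodes 22, 23, 24, 25, 26, 27, 28; added edges (25,2,c); (25,22,c); (25,24,c); (26,3,c); (26,22,c); (26,23,c); (27,8,c); (27,23,c); (27,24,c); (28,22,c); (28,23,c); (28,24,c); result: nodes: 0:vx, 2:vx, 3:vx, 5:vx, 8:vx, 14:tri, 15:vx, 16:vx, 17:vx, 18:tri, 19:tri, 20:tri, 21:tri, 22:vx, 23:vx, 24:vx, 25:tri, 26:tri, 27:tri, 28:tri edges: (14,2,c); (14,3,c); (14,8,c); (18,2,c); (18,15,c); (18,17,c); (19,3,c); (19,15,c); (19,16,c); (20,5,c); (20,16,c); (20,17,c); (21,15,c); (21,16,c); (21,17,c); (25,2,c); (25,22,c); (25,24,c); (26,3,c); (26,22,c); (26,23,c); (27,8,c); (27,23,c); (27,24,c); (28,22,c); (28,23,c); (28,24,c)
final:
nodes: 0:vx, 2:vx, 3:vx, 5:vx, 8:vx, 14:tri, 15:vx, 16:vx, 17:vx, 18:tri, 19:tri, 20:tri, 21:tri, 22:vx, 23:vx, 24:vx, 25:tri, 26:tri, 27:tri, 28:tri
edges: (14,2,c); (14,3,c); (14,8,c); (18,2,c); (18,15,c); (18,17,c); (19,3,c); (19,15,c); (19,16,c); (20,5,c); (20,16,c); (20,17,c); (21,15,c); (21,16,c); (21,17,c); (25,2,c); (25,22,c); (25,24,c); (26,3,c); (26,22,c); (26,23,c); (27,8,c); (27,23,c); (27,24,c); (28,22,c); (28,23,c); (28,24,c)


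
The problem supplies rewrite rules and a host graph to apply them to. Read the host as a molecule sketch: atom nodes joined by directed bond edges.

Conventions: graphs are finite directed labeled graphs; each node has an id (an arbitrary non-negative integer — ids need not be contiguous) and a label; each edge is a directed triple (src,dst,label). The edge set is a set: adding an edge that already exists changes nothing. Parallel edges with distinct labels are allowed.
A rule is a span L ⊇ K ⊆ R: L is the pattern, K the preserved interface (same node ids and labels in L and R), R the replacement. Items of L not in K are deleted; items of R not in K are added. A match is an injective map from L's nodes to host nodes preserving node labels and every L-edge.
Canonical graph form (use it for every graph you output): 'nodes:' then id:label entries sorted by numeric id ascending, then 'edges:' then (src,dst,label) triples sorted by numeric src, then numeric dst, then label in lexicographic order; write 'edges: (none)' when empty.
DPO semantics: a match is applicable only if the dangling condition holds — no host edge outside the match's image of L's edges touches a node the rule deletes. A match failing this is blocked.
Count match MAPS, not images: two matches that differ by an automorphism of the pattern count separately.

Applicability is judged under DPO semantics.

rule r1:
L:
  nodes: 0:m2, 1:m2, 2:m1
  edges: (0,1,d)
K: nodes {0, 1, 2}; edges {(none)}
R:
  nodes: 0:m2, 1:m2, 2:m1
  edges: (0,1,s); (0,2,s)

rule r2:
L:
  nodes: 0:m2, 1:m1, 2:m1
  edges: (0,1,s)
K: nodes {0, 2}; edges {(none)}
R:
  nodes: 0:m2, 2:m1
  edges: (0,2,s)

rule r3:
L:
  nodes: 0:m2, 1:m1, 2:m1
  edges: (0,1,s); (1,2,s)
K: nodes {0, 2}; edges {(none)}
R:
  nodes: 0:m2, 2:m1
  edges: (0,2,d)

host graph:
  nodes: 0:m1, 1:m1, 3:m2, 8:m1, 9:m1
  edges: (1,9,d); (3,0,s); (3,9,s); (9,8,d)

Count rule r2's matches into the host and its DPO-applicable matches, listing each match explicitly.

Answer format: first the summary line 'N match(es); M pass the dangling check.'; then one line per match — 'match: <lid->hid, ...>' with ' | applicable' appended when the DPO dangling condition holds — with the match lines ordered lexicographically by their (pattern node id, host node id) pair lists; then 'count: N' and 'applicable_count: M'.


6 match(es); 3 pass the dangling check.
match: 0->3, 1->0, 2->1 | applicable
match: 0->3, 1->0, 2->8 | applicable
match: 0->3, 1->0, 2->9 | applicable
match: 0->3, 1->9, 2->0
match: 0->3, 1->9, 2->1
match: 0->3, 1->9, 2->8
count: 6
applicable_count: 3


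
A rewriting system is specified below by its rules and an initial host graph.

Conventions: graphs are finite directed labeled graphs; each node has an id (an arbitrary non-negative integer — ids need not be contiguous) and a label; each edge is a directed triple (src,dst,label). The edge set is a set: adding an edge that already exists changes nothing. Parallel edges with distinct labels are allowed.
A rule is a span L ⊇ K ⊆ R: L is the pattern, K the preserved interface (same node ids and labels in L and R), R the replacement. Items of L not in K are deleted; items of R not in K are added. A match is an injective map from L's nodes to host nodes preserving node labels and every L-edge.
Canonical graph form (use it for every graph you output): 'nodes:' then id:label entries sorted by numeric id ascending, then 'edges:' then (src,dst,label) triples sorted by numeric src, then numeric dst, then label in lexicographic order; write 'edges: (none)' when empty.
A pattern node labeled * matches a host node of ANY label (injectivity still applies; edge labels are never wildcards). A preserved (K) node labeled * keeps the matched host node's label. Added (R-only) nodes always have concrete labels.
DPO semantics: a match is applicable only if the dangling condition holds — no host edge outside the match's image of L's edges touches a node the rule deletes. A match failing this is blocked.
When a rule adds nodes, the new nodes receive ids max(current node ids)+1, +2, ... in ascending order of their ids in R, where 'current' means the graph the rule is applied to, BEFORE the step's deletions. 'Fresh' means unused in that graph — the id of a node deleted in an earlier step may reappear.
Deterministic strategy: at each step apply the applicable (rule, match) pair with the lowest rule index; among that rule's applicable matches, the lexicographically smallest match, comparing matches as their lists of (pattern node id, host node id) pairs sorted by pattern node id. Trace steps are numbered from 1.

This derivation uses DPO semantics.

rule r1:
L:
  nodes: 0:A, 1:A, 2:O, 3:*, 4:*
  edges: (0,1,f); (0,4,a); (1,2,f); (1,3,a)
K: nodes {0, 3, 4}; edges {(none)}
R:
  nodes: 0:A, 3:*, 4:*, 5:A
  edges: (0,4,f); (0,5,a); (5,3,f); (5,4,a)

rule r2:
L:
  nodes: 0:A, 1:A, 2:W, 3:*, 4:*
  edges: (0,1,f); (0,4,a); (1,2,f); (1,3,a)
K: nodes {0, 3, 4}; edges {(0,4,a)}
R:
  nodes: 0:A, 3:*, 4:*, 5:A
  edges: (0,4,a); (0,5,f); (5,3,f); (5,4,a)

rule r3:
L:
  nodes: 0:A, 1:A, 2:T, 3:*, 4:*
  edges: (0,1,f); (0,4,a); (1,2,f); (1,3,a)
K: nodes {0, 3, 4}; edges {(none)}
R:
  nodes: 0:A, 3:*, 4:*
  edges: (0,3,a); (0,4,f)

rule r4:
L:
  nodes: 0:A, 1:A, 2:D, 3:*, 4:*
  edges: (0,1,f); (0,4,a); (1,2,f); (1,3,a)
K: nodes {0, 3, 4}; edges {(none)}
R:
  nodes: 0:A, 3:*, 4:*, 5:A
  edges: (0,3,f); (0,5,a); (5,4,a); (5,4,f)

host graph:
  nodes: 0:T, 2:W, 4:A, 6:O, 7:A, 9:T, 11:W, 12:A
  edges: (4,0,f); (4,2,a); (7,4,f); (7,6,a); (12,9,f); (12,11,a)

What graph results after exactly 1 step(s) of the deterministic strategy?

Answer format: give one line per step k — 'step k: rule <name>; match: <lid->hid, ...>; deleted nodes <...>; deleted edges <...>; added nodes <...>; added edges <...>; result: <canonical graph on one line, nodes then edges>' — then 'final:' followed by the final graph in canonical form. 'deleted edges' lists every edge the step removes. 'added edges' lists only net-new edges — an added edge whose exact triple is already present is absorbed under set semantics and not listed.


step 1: rule r3; match: 0->7, 1->4, 2->0, 3->2, 4->6; deleted nodes 0, 4; deleted edges (4,0,f); (4,2,a); (7,4,f); (7,6,a); added nodes (none); added edges (7,2,a); (7,6,f); result: nodes: 2:W, 6:O, 7:A, 9:T, 11:W, 12:A edges: (7,2,a); (7,6,f); (12,9,f); (12,11,a)
final:
nodes: 2:W, 6:O, 7:A, 9:T, 11:W, 12:A
edges: (7,2,a); (7,6,f); (12,9,f); (12,11,a)


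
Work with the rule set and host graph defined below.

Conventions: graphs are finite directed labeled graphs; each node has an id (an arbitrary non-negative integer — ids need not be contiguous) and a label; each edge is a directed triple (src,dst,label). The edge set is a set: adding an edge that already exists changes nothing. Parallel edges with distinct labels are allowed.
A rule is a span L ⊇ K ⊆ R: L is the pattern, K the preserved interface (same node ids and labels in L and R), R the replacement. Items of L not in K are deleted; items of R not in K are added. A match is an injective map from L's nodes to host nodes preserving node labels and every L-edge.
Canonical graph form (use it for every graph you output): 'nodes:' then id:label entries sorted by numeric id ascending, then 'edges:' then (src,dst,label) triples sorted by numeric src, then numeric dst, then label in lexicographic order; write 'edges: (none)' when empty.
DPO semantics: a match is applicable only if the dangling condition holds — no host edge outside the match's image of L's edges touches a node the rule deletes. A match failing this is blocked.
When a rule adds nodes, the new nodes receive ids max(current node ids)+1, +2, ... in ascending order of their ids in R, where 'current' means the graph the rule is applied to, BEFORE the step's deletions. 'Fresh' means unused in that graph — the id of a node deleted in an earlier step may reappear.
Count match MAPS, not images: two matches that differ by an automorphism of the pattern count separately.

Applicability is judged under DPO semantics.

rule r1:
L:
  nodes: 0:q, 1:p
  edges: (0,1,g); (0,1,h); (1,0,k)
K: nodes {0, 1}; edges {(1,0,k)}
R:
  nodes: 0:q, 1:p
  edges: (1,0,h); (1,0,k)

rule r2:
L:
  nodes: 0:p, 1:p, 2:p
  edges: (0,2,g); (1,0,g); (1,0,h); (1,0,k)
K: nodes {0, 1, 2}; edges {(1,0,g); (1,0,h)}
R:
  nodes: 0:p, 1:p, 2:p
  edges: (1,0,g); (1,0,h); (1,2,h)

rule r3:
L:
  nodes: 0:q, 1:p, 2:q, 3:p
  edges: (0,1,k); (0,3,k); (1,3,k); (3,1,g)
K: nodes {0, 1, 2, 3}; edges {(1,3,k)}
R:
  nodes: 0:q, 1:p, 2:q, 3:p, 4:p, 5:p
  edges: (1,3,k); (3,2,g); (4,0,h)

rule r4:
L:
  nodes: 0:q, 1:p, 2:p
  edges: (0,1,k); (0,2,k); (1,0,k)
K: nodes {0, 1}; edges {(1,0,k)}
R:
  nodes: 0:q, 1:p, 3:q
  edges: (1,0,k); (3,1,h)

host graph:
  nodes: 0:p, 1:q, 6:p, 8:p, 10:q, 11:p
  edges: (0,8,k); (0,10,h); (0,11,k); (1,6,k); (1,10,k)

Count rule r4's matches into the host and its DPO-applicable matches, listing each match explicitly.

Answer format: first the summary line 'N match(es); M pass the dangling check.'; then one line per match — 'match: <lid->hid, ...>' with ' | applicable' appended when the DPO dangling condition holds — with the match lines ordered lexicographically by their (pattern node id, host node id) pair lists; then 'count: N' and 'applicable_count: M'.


0 match(es); 0 pass the dangling check.
count: 0
applicable_count: 0


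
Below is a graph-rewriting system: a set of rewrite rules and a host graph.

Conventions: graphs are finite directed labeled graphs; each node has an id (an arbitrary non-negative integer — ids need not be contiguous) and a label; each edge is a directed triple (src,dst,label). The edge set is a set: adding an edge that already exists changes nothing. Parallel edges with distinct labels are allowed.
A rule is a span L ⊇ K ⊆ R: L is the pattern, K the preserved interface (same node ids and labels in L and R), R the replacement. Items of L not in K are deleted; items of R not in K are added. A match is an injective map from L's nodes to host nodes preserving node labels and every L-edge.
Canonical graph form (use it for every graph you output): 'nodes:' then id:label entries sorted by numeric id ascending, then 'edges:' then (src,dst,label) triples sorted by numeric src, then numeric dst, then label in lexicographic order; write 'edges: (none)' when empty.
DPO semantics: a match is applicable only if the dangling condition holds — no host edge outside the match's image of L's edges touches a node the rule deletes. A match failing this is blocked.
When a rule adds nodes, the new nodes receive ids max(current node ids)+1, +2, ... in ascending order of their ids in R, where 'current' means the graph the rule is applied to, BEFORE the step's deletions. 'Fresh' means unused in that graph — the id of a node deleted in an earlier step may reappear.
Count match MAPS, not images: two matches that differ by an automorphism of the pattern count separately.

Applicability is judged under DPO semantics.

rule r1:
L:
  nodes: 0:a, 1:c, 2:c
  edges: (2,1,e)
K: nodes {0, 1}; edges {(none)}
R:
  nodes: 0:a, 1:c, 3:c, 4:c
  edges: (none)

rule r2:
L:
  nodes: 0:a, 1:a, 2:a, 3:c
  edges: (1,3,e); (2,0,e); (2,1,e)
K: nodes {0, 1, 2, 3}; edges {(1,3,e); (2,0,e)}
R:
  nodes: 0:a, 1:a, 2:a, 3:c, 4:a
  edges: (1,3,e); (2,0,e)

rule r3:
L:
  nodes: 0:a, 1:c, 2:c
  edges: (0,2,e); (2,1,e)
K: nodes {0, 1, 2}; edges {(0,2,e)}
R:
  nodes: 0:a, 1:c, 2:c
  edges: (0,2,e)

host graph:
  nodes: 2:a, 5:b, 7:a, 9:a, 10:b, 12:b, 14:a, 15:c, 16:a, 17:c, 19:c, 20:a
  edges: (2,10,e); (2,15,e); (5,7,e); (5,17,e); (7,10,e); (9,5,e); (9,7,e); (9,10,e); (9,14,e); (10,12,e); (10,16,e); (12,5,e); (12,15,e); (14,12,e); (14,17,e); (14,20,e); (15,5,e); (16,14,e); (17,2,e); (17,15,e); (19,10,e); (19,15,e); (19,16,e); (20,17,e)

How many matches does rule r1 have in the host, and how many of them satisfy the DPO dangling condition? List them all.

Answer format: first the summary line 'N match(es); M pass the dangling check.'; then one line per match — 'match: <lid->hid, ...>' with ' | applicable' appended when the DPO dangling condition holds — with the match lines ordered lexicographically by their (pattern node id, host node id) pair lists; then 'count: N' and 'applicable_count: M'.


12 match(es); 0 pass the dangling check.
match: 0->2, 1->15, 2->17
match: 0->2, 1->15, 2->19
match: 0->7, 1->15, 2->17
match: 0->7, 1->15, 2->19
match: 0->9, 1->15, 2->17
match: 0->9, 1->15, 2->19
match: 0->14, 1->15, 2->17
match: 0->14, 1->15, 2->19
match: 0->16, 1->15, 2->17
match: 0->16, 1->15, 2->19
match: 0->20, 1->15, 2->17
match: 0->20, 1->15, 2->19
count: 12
applicable_count: 0


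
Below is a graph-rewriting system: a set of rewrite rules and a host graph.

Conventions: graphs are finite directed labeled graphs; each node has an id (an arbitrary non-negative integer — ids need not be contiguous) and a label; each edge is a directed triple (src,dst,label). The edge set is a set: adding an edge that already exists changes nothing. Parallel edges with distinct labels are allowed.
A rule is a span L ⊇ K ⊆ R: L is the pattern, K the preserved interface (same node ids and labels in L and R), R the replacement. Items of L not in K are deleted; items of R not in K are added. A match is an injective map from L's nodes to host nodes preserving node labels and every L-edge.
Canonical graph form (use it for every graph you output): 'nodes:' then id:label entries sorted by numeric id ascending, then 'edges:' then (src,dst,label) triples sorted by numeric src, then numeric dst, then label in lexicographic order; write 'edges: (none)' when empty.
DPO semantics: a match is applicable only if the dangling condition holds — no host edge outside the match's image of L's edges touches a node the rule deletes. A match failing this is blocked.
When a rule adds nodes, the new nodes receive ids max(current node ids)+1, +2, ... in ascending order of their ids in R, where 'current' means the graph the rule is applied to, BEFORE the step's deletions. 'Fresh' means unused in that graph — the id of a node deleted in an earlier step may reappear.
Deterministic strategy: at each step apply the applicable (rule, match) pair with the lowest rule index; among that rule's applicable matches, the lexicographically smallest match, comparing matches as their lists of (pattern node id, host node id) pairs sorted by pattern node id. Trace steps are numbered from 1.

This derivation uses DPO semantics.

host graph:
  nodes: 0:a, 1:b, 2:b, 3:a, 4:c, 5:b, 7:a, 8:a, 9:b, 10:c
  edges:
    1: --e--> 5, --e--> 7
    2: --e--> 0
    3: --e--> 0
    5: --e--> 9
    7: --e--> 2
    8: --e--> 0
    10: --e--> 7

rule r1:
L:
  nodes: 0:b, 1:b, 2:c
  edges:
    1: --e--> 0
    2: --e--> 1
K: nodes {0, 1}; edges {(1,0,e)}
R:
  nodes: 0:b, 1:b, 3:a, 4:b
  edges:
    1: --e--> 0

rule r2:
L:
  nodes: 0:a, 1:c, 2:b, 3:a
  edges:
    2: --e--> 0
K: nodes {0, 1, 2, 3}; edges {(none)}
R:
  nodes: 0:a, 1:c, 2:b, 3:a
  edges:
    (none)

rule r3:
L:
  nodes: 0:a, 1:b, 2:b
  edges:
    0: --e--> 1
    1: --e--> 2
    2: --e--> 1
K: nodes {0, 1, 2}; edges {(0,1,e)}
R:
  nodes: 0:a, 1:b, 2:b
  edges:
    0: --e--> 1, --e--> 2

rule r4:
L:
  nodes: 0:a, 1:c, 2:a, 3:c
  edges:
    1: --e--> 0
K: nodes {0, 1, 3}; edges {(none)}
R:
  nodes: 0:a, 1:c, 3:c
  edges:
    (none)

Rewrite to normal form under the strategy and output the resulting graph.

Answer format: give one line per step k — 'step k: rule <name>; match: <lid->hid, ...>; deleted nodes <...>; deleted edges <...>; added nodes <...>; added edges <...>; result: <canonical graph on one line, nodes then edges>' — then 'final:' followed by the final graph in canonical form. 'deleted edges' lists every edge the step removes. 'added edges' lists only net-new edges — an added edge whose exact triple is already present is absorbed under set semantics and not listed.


step 1: rule r2; match: 0->0, 1->4, 2->2, 3->3; deleted nodes (none); deleted edges (2,0,e); added nodes (none); added edges (none); result: nodes: 0:a, 1:b, 2:b, 3:a, 4:c, 5:b, 7:a, 8:a, 9:b, 10:c edges: (1,5,e); (1,7,e); (3,0,e); (5,9,e); (7,2,e); (8,0,e); (10,7,e)
step 2: rule r2; match: 0->7, 1->4, 2->1, 3->0; deleted nodes (none); deleted edges (1,7,e); added nodes (none); added edges (none); result: nodes: 0:a, 1:b, 2:b, 3:a, 4:c, 5:b, 7:a, 8:a, 9:b, 10:c edges: (1,5,e); (3,0,e); (5,9,e); (7,2,e); (8,0,e); (10,7,e)
final:
nodes: 0:a, 1:b, 2:b, 3:a, 4:c, 5:b, 7:a, 8:a, 9:b, 10:c
edges: (1,5,e); (3,0,e); (5,9,e); (7,2,e); (8,0,e); (10,7,e)


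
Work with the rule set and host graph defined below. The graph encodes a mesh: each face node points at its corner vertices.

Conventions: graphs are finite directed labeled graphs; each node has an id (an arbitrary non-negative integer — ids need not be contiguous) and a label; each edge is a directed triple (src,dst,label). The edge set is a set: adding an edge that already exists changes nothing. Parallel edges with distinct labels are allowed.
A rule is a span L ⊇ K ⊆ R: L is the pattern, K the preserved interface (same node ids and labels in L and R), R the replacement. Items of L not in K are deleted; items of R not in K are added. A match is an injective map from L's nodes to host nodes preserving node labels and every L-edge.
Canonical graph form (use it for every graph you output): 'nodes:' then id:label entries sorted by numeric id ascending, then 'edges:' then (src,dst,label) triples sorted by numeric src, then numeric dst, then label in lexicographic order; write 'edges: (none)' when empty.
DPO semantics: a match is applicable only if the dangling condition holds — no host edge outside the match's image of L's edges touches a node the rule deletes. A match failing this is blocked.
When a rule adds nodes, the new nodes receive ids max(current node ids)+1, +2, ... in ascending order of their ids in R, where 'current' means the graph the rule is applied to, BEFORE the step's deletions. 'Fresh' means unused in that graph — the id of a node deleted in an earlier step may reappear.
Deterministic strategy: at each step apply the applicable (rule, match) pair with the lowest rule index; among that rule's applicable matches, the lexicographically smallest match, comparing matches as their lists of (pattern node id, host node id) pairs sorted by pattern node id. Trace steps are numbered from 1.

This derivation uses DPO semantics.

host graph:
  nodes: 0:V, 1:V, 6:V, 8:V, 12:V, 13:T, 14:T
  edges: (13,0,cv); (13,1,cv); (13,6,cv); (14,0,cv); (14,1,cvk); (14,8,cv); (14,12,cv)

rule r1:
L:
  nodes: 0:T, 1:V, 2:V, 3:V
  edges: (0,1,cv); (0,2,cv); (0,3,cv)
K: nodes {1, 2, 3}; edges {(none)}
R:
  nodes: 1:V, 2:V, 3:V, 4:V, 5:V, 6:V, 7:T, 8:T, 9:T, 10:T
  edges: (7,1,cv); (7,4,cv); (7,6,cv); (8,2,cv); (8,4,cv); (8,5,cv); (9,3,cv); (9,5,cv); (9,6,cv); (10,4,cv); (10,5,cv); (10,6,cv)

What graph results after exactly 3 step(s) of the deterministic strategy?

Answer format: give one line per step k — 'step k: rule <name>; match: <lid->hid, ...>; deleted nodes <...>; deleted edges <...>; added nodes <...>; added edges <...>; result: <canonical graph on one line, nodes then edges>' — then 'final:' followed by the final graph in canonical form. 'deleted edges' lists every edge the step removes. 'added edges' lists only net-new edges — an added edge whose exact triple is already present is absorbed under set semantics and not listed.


step 1: rule r1; match: 0->13, 1->0, 2->1, 3->6; deleted nodes 13; deleted edges (13,0,cv); (13,1,cv); (13,6,cv); added nodes 15, 16, 17, 18, 19, 20, 21; added edges (18,0,cv); (18,15,cv); (18,17,cv); (19,1,cv); (19,15,cv); (19,16,cv); (20,6,cv); (20,16,cv); (20,17,cv); (21,15,cv); (21,16,cv); (21,17,cv); result: nodes: 0:V, 1:V, 6:V, 8:V, 12:V, 14:T, 15:V, 16:V, 17:V, 18:T, 19:T, 20:T, 21:T edges: (14,0,cv); (14,1,cvk); (14,8,cv); (14,12,cv); (18,0,cv); (18,15,cv); (18,17,cv); (19,1,cv); (19,15,cv); (19,16,cv); (20,6,cv); (20,16,cv); (20,17,cv); (21,15,cv); (21,16,cv); (21,17,cv)
step 2: rule r1; match: 0->18, 1->0, 2->15, 3->17; deleted nodes 18; deleted edges (18,0,cv); (18,15,cv); (18,17,cv); added nodes 22, 23, 24, 25, 26, 27, 28; added edges (25,0,cv); (25,22,cv); (25,24,cv); (26,15,cv); (26,22,cv); (26,23,cv); (27,17,cv); (27,23,cv); (27,24,cv); (28,22,cv); (28,23,cv); (28,24,cv); result: nodes: 0:V, 1:V, 6:V, 8:V, 12:V, 14:T, 15:V, 16:V, 17:V, 19:T, 20:T, 21:T, 22:V, 23:V, 24:V, 25:T, 26:T, 27:T, 28:T edges: (14,0,cv); (14,1,cvk); (14,8,cv); (14,12,cv); (19,1,cv); (19,15,cv); (19,16,cv); (20,6,cv); (20,16,cv); (20,17,cv); (21,15,cv); (21,16,cv); (21,17,cv); (25,0,cv); (25,22,cv); (25,24,cv); (26,15,cv); (26,22,cv); (26,23,cv); (27,17,cv); (27,23,cv); (27,24,cv); (28,22,cv); (28,23,cv); (28,24,cv)
step 3: rule r1; match: 0->19, 1->1, 2->15, 3->16; deleted nodes 19; deleted edges (19,1,cv); (19,15,cv); (19,16,cv); added nodes 29, 30, 31, 32, 33, 34, 35; added edges (32,1,cv); (32,29,cv); (32,31,cv); (33,15,cv); (33,29,cv); (33,30,cv); (34,16,cv); (34,30,cv); (34,31,cv); (35,29,cv); (35,30,cv); (35,31,cv); result: nodes: 0:V, 1:V, 6:V, 8:V, 12:V, 14:T, 15:V, 16:V, 17:V, 20:T, 21:T, 22:V, 23:V, 24:V, 25:T, 26:T, 27:T, 28:T, 29:V, 30:V, 31:V, 32:T, 33:T, 34:T, 35:T edges: (14,0,cv); (14,1,cvk); (14,8,cv); (14,12,cv); (20,6,cv); (20,16,cv); (20,17,cv); (21,15,cv); (21,16,cv); (21,17,cv); (25,0,cv); (25,22,cv); (25,24,cv); (26,15,cv); (26,22,cv); (26,23,cv); (27,17,cv); (27,23,cv); (27,24,cv); (28,22,cv); (28,23,cv); (28,24,cv); (32,1,cv); (32,29,cv); (32,31,cv); (33,15,cv); (33,29,cv); (33,30,cv); (34,16,cv); (34,30,cv); (34,31,cv); (35,29,cv); (35,30,cv); (35,31,cv)
final:
nodes: 0:V, 1:V, 6:V, 8:V, 12:V, 14:T, 15:V, 16:V, 17:V, 20:T, 21:T, 22:V, 23:V, 24:V, 25:T, 26:T, 27:T, 28:T, 29:V, 30:V, 31:V, 32:T, 33:T, 34:T, 35:T
edges: (14,0,cv); (14,1,cvk); (14,8,cv); (14,12,cv); (20,6,cv); (20,16,cv); (20,17,cv); (21,15,cv); (21,16,cv); (21,17,cv); (25,0,cv); (25,22,cv); (25,24,cv); (26,15,cv); (26,22,cv); (26,23,cv); (27,17,cv); (27,23,cv); (27,24,cv); (28,22,cv); (28,23,cv); (28,24,cv); (32,1,cv); (32,29,cv); (32,31,cv); (33,15,cv); (33,29,cv); (33,30,cv); (34,16,cv); (34,30,cv); (34,31,cv); (35,29,cv); (35,30,cv); (35,31,cv)


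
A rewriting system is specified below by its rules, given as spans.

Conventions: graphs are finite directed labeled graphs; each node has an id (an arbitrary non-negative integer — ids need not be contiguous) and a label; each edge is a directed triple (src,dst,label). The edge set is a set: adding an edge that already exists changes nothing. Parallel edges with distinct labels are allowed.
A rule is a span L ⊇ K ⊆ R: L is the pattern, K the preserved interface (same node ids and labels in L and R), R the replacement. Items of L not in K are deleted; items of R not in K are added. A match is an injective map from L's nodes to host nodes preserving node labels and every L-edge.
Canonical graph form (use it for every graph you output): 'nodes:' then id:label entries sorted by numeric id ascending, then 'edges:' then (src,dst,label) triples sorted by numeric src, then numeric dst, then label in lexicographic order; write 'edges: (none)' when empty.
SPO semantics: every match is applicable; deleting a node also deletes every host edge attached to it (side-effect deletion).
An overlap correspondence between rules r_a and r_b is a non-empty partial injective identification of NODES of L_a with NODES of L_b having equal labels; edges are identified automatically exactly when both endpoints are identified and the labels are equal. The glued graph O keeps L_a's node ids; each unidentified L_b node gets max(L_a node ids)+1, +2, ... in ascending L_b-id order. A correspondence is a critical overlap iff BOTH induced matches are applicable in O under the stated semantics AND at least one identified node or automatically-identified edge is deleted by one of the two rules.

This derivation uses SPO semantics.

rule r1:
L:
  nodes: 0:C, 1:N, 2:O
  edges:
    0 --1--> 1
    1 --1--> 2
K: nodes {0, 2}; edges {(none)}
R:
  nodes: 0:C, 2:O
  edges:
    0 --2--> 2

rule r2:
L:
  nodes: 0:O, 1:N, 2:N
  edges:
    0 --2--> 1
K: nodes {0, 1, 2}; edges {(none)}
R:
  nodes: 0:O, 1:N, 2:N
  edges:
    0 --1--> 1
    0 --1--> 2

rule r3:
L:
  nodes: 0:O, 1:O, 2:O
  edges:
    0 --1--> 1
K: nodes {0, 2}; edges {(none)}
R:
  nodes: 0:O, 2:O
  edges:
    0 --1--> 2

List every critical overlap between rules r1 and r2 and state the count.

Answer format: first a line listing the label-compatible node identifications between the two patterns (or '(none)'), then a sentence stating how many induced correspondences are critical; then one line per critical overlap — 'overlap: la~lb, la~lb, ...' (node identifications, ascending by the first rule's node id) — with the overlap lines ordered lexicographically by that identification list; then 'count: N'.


label-compatible node identifications between L(r1) and L(r2): 1~1, 1~2, 2~0
4 of the induced correspondences are critical overlaps of r1 and r2.
overlap: 1~1
overlap: 1~1, 2~0
overlap: 1~2
overlap: 1~2, 2~0
count: 4


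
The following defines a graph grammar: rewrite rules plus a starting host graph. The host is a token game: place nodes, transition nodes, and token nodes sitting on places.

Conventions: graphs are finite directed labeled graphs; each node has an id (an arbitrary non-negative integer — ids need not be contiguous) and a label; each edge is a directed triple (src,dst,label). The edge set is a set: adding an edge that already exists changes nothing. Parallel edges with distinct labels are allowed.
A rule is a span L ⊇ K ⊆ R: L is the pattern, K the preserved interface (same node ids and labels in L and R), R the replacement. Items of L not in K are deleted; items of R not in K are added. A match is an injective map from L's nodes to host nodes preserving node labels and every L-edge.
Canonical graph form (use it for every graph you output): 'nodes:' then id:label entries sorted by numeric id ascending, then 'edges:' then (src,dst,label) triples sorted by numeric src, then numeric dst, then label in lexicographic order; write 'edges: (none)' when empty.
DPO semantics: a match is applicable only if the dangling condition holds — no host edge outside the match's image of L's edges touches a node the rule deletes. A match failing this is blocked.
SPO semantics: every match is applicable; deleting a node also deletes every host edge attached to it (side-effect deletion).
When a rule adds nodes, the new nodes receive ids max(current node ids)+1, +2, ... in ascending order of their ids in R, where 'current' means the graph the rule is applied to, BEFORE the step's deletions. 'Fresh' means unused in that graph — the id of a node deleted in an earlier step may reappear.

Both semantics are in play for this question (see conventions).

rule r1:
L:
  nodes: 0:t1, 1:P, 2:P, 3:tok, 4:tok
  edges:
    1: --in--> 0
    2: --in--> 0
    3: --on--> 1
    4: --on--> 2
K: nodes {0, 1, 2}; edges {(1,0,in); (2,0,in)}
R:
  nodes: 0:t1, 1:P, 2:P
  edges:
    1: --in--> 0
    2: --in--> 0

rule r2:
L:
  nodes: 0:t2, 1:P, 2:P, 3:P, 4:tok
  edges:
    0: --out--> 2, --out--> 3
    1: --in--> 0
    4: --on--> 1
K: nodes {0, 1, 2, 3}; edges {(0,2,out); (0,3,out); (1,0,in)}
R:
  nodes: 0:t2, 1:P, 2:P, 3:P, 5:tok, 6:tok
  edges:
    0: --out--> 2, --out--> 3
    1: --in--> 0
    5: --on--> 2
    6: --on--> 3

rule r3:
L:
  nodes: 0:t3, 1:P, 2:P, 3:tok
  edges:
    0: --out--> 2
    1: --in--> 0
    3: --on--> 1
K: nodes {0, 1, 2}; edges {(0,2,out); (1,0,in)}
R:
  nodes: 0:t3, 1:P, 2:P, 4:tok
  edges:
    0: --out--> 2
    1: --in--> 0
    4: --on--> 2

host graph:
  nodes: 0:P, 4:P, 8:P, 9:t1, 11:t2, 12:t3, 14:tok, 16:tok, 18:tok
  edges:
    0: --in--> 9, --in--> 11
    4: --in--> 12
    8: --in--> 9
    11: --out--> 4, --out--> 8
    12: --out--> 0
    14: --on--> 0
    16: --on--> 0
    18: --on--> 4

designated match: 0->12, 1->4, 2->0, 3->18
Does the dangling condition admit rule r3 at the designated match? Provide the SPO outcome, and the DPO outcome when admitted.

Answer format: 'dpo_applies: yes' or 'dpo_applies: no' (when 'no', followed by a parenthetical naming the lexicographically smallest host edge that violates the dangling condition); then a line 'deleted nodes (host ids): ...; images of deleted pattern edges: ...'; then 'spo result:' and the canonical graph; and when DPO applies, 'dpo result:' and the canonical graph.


dpo_applies: yes
deleted nodes (host ids): 18; images of deleted pattern edges: (18,4,on)
spo result:
nodes: 0:P, 4:P, 8:P, 9:t1, 11:t2, 12:t3, 14:tok, 16:tok, 19:tok
edges: (0,9,in); (0,11,in); (4,12,in); (8,9,in); (11,4,out); (11,8,out); (12,0,out); (14,0,on); (16,0,on); (19,0,on)
dpo result:
nodes: 0:P, 4:P, 8:P, 9:t1, 11:t2, 12:t3, 14:tok, 16:tok, 19:tok
edges: (0,9,in); (0,11,in); (4,12,in); (8,9,in); (11,4,out); (11,8,out); (12,0,out); (14,0,on); (16,0,on); (19,0,on)
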